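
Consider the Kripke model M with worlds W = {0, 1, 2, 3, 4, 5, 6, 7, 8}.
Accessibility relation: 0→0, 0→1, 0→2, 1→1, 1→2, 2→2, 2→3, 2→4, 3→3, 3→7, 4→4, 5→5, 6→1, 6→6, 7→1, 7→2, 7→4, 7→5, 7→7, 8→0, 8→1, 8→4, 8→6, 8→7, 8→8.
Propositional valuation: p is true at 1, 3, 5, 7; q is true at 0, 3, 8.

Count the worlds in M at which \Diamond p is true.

8

Let φ = \Diamond p. Evaluate φ at each world:
  0 (successors {0, 1, 2}): φ is true.
  1 (successors {1, 2}): φ is true.
  2 (successors {2, 3, 4}): φ is true.
  3 (successors {3, 7}): φ is true.
  4 (successors {4}): φ is false.
  5 (successors {5}): φ is true.
  6 (successors {1, 6}): φ is true.
  7 (successors {1, 2, 4, 5, 7}): φ is true.
  8 (successors {0, 1, 4, 6, 7, 8}): φ is true.
For instance, at 1:
  At 1: \Diamond p requires p at some successor in {1, 2}.
    p holds at 1, so \Diamond p is true at 1.
Satisfying worlds: {0, 1, 2, 3, 5, 6, 7, 8}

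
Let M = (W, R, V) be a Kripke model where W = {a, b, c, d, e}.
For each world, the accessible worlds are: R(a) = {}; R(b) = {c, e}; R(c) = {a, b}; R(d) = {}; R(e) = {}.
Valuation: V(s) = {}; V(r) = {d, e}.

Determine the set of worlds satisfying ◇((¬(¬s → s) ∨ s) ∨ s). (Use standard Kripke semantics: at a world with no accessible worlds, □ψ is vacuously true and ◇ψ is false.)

Let φ = ◇((¬(¬s → s) ∨ s) ∨ s). Evaluate φ at each world:
  a (successors ∅): φ is false.
  b (successors {c, e}): φ is true.
  c (successors {a, b}): φ is true.
  d (successors ∅): φ is false.
  e (successors ∅): φ is false.
For instance, at b:
  At b: ◇((¬(¬s → s) ∨ s) ∨ s) requires (¬(¬s → s) ∨ s) ∨ s at some successor in {c, e}.
    (¬(¬s → s) ∨ s) ∨ s holds at c, so ◇((¬(¬s → s) ∨ s) ∨ s) is true at b.
Satisfying worlds: {b, c}

b, c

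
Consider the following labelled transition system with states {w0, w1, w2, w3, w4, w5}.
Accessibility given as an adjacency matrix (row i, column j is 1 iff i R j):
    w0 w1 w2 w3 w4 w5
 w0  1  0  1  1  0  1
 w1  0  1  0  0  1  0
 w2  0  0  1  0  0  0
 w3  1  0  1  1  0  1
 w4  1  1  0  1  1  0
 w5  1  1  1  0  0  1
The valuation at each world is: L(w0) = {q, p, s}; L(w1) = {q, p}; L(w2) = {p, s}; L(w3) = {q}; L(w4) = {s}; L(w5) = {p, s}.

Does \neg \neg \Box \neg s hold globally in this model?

No

Let φ = \neg \neg \Box \neg s. Evaluate φ at each world:
  w0 (successors {w0, w2, w3, w5}): φ is false.
  w1 (successors {w1, w4}): φ is false.
  w2 (successors {w2}): φ is false.
  w3 (successors {w0, w2, w3, w5}): φ is false.
  w4 (successors {w0, w1, w3, w4}): φ is false.
  w5 (successors {w0, w1, w2, w5}): φ is false.
Detail at w0 (counterexample):
  At w0: \neg \Box \neg s is true, so \neg \neg \Box \neg s is false.
    At w0: \Box \neg s is false, so \neg \Box \neg s is true.
      At w0: \Box \neg s requires \neg s at every successor {w0, w2, w3, w5}.
        \neg s fails at w0, so \Box \neg s is false at w0.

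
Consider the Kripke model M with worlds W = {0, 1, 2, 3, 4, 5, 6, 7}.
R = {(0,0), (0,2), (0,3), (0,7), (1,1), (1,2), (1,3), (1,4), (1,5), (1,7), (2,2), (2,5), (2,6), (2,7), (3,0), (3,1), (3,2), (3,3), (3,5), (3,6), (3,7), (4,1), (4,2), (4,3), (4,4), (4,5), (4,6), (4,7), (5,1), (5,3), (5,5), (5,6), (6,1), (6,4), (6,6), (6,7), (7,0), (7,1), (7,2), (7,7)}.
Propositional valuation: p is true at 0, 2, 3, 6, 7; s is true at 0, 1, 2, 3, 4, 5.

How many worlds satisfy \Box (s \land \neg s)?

Let φ = \Box (s \land \neg s). Evaluate φ at each world:
  0 (successors {0, 2, 3, 7}): φ is false.
  1 (successors {1, 2, 3, 4, 5, 7}): φ is false.
  2 (successors {2, 5, 6, 7}): φ is false.
  3 (successors {0, 1, 2, 3, 5, 6, 7}): φ is false.
  4 (successors {1, 2, 3, 4, 5, 6, 7}): φ is false.
  5 (successors {1, 3, 5, 6}): φ is false.
  6 (successors {1, 4, 6, 7}): φ is false.
  7 (successors {0, 1, 2, 7}): φ is false.
For instance, at 7:
  At 7: \Box (s \land \neg s) requires s \land \neg s at every successor {0, 1, 2, 7}.
    s \land \neg s fails at 0, so \Box (s \land \neg s) is false at 7.
Satisfying worlds: none.

0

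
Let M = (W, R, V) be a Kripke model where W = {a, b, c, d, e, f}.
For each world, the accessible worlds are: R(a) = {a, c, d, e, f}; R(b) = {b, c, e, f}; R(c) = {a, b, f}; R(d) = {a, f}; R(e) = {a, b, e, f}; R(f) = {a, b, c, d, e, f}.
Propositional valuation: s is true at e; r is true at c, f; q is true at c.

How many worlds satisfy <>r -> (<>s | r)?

Let φ = <>r -> (<>s | r). Evaluate φ at each world:
  a (successors {a, c, d, e, f}): φ is true.
  b (successors {b, c, e, f}): φ is true.
  c (successors {a, b, f}): φ is true.
  d (successors {a, f}): φ is false.
  e (successors {a, b, e, f}): φ is true.
  f (successors {a, b, c, d, e, f}): φ is true.
For instance, at f:
  At f: <>r is true, <>s | r is true, so <>r -> (<>s | r) is true.
    At f: <>r requires r at some successor in {a, b, c, d, e, f}.
      r holds at c, so <>r is true at f.
    At f: <>s is true, r is true, so <>s | r is true.
      At f: <>s requires s at some successor in {a, b, c, d, e, f}.
        s holds at e, so <>s is true at f.
Satisfying worlds: {a, b, c, e, f}

5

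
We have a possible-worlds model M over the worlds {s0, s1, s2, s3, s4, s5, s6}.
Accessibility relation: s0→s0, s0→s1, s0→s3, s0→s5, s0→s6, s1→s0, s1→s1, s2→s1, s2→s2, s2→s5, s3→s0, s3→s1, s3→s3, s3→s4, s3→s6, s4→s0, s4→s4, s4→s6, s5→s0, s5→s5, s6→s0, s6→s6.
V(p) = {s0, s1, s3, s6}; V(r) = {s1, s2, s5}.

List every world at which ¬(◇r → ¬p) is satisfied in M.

s0, s1, s3

Let φ = ¬(◇r → ¬p). Evaluate φ at each world:
  s0 (successors {s0, s1, s3, s5, s6}): φ is true.
  s1 (successors {s0, s1}): φ is true.
  s2 (successors {s1, s2, s5}): φ is false.
  s3 (successors {s0, s1, s3, s4, s6}): φ is true.
  s4 (successors {s0, s4, s6}): φ is false.
  s5 (successors {s0, s5}): φ is false.
  s6 (successors {s0, s6}): φ is false.
For instance, at s4:
  At s4: ◇r → ¬p is true, so ¬(◇r → ¬p) is false.
    At s4: ◇r is false, ¬p is true, so ◇r → ¬p is true.
      At s4: ◇r requires r at some successor in {s0, s4, s6}.
        At s0: r is false.
        At s4: r is false.
        At s6: r is false.
      So ◇r is false at s4.
Satisfying worlds: {s0, s1, s3}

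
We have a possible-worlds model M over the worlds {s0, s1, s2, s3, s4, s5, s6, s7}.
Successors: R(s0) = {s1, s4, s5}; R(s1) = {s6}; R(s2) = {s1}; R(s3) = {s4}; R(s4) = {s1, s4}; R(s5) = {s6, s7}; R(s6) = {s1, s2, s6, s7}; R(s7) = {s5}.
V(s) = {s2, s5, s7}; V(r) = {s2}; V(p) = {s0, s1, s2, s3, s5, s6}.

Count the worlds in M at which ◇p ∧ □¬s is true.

Let φ = ◇p ∧ □¬s. Evaluate φ at each world:
  s0 (successors {s1, s4, s5}): φ is false.
  s1 (successors {s6}): φ is true.
  s2 (successors {s1}): φ is true.
  s3 (successors {s4}): φ is false.
  s4 (successors {s1, s4}): φ is true.
  s5 (successors {s6, s7}): φ is false.
  s6 (successors {s1, s2, s6, s7}): φ is false.
  s7 (successors {s5}): φ is false.
For instance, at s4:
  At s4: ◇p is true, □¬s is true, so ◇p ∧ □¬s is true.
    At s4: ◇p requires p at some successor in {s1, s4}.
      p holds at s1, so ◇p is true at s4.
    At s4: □¬s requires ¬s at every successor {s1, s4}.
      At s1: ¬s is true.
      At s4: ¬s is true.
    So □¬s is true at s4.
Satisfying worlds: {s1, s2, s4}

3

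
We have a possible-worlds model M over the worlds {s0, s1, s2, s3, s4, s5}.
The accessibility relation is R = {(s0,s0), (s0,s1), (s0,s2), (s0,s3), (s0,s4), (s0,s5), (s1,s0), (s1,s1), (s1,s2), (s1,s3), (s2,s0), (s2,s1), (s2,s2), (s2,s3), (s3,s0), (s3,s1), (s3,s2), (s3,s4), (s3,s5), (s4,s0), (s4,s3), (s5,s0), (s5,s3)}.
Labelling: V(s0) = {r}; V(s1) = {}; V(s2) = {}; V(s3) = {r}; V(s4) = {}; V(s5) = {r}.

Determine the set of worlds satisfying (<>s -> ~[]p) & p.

none

Let φ = (<>s -> ~[]p) & p. Evaluate φ at each world:
  s0 (successors {s0, s1, s2, s3, s4, s5}): φ is false.
  s1 (successors {s0, s1, s2, s3}): φ is false.
  s2 (successors {s0, s1, s2, s3}): φ is false.
  s3 (successors {s0, s1, s2, s4, s5}): φ is false.
  s4 (successors {s0, s3}): φ is false.
  s5 (successors {s0, s3}): φ is false.
For instance, at s1:
  At s1: <>s -> ~[]p is true, p is false, so (<>s -> ~[]p) & p is false.
    At s1: <>s is false, ~[]p is true, so <>s -> ~[]p is true.
      At s1: <>s requires s at some successor in {s0, s1, s2, s3}.
        At s0: s is false.
        At s1: s is false.
        At s2: s is false.
        At s3: s is false.
      So <>s is false at s1.
      At s1: []p is false, so ~[]p is true.
Satisfying worlds: none.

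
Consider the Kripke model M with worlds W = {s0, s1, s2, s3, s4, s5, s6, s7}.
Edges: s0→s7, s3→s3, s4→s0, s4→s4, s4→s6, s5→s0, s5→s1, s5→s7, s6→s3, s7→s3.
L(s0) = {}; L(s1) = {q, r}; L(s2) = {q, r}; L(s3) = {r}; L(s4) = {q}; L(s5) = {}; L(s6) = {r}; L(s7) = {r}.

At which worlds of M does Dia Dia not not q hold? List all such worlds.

s4

Recall that Dia ψ holds at a world iff ψ holds at some accessible world.
Let φ = Dia Dia not not q. Evaluate φ at each world:
  s0 (successors {s7}): φ is false.
  s1 (successors ∅): φ is false.
  s2 (successors ∅): φ is false.
  s3 (successors {s3}): φ is false.
  s4 (successors {s0, s4, s6}): φ is true.
  s5 (successors {s0, s1, s7}): φ is false.
  s6 (successors {s3}): φ is false.
  s7 (successors {s3}): φ is false.
For instance, at s4:
  At s4: Dia Dia not not q requires Dia not not q at some successor in {s0, s4, s6}.
    Dia not not q holds at s4, so Dia Dia not not q is true at s4.
      At s4: Dia not not q requires not not q at some successor in {s0, s4, s6}.
        not not q holds at s4, so Dia not not q is true at s4.
Satisfying worlds: {s4}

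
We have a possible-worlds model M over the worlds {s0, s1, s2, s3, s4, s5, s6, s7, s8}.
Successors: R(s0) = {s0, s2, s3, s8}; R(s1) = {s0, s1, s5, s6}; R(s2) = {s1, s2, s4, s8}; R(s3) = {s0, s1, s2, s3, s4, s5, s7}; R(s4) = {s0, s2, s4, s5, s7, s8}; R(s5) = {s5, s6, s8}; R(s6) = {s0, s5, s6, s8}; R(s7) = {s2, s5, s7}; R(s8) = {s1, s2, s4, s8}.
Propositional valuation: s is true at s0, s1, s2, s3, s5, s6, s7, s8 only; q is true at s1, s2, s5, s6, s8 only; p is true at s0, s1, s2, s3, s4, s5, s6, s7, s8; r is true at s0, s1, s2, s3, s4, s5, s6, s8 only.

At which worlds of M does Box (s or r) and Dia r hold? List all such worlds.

s0, s1, s2, s3, s4, s5, s6, s7, s8

Let φ = Box (s or r) and Dia r. Evaluate φ at each world:
  s0 (successors {s0, s2, s3, s8}): φ is true.
  s1 (successors {s0, s1, s5, s6}): φ is true.
  s2 (successors {s1, s2, s4, s8}): φ is true.
  s3 (successors {s0, s1, s2, s3, s4, s5, s7}): φ is true.
  s4 (successors {s0, s2, s4, s5, s7, s8}): φ is true.
  s5 (successors {s5, s6, s8}): φ is true.
  s6 (successors {s0, s5, s6, s8}): φ is true.
  s7 (successors {s2, s5, s7}): φ is true.
  s8 (successors {s1, s2, s4, s8}): φ is true.
For instance, at s8:
  At s8: Box (s or r) is true, Dia r is true, so Box (s or r) and Dia r is true.
    At s8: Box (s or r) requires s or r at every successor {s1, s2, s4, s8}.
      At s1: s or r is true.
      At s2: s or r is true.
      At s4: s or r is true.
      At s8: s or r is true.
    So Box (s or r) is true at s8.
    At s8: Dia r requires r at some successor in {s1, s2, s4, s8}.
      r holds at s1, so Dia r is true at s8.
Satisfying worlds: {s0, s1, s2, s3, s4, s5, s6, s7, s8}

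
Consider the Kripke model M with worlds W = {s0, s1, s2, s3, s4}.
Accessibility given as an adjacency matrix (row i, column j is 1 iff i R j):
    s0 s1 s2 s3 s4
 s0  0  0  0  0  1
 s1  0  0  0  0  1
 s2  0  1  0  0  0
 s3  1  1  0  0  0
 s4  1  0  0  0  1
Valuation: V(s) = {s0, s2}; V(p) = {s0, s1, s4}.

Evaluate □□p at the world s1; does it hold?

Recall that □ψ holds at a world iff ψ holds at every accessible world, and ◇ψ holds iff ψ holds at some accessible world.
At s1: □□p requires □p at every successor {s4}.
    At s4: □p requires p at every successor {s0, s4}.
      At s0: p is true.
      At s4: p is true.
    So □p is true at s4.
So □□p is true at s1.

Yes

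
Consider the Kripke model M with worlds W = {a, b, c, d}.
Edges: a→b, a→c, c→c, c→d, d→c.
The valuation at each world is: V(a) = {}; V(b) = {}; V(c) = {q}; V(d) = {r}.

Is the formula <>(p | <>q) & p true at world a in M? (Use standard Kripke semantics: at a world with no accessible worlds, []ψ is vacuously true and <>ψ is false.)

At a: <>(p | <>q) is true, p is false, so <>(p | <>q) & p is false.
  At a: <>(p | <>q) requires p | <>q at some successor in {b, c}.
    p | <>q holds at c, so <>(p | <>q) is true at a.
      At c: p is false, <>q is true, so p | <>q is true.

No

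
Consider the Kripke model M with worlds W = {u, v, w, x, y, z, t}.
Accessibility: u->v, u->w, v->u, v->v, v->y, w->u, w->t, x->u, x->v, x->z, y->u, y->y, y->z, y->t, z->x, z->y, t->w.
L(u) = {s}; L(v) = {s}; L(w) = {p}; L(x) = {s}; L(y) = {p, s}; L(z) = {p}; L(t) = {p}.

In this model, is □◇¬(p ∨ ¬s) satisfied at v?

Yes

At v: □◇¬(p ∨ ¬s) requires ◇¬(p ∨ ¬s) at every successor {u, v, y}.
    At u: ◇¬(p ∨ ¬s) requires ¬(p ∨ ¬s) at some successor in {v, w}.
      ¬(p ∨ ¬s) holds at v, so ◇¬(p ∨ ¬s) is true at u.
    At v: ◇¬(p ∨ ¬s) requires ¬(p ∨ ¬s) at some successor in {u, v, y}.
      ¬(p ∨ ¬s) holds at u, so ◇¬(p ∨ ¬s) is true at v.
    At y: ◇¬(p ∨ ¬s) requires ¬(p ∨ ¬s) at some successor in {u, y, z, t}.
      ¬(p ∨ ¬s) holds at u, so ◇¬(p ∨ ¬s) is true at y.
So □◇¬(p ∨ ¬s) is true at v.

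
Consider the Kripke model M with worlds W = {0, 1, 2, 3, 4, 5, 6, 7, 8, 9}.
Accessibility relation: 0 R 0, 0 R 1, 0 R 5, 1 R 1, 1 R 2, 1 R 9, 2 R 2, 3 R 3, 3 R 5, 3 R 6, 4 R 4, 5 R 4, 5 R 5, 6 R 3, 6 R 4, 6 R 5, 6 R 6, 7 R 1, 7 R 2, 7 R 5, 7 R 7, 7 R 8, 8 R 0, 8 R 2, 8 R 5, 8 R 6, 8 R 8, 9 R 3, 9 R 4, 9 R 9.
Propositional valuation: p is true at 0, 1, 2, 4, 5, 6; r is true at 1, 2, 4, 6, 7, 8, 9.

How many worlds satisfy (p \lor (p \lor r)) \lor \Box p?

9

Recall that \Box ψ holds at a world iff ψ holds at every accessible world, and \Diamond ψ holds iff ψ holds at some accessible world.
Let φ = (p \lor (p \lor r)) \lor \Box p. Evaluate φ at each world:
  0 (successors {0, 1, 5}): φ is true.
  1 (successors {1, 2, 9}): φ is true.
  2 (successors {2}): φ is true.
  3 (successors {3, 5, 6}): φ is false.
  4 (successors {4}): φ is true.
  5 (successors {4, 5}): φ is true.
  6 (successors {3, 4, 5, 6}): φ is true.
  7 (successors {1, 2, 5, 7, 8}): φ is true.
  8 (successors {0, 2, 5, 6, 8}): φ is true.
  9 (successors {3, 4, 9}): φ is true.
For instance, at 2:
  At 2: p \lor (p \lor r) is true, \Box p is true, so (p \lor (p \lor r)) \lor \Box p is true.
    At 2: \Box p requires p at every successor {2}.
      At 2: p is true.
    So \Box p is true at 2.
Satisfying worlds: {0, 1, 2, 4, 5, 6, 7, 8, 9}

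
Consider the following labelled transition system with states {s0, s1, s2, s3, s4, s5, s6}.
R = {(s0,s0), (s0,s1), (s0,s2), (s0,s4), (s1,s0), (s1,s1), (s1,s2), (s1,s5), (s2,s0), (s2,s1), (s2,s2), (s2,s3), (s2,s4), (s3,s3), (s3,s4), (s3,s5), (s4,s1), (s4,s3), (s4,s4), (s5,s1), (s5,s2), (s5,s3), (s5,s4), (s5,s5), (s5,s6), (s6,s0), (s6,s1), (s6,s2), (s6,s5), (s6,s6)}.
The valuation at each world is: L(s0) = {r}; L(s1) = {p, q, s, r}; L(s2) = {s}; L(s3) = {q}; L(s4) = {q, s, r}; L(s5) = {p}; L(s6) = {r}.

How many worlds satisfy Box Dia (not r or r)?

Let φ = Box Dia (not r or r). Evaluate φ at each world:
  s0 (successors {s0, s1, s2, s4}): φ is true.
  s1 (successors {s0, s1, s2, s5}): φ is true.
  s2 (successors {s0, s1, s2, s3, s4}): φ is true.
  s3 (successors {s3, s4, s5}): φ is true.
  s4 (successors {s1, s3, s4}): φ is true.
  s5 (successors {s1, s2, s3, s4, s5, s6}): φ is true.
  s6 (successors {s0, s1, s2, s5, s6}): φ is true.
For instance, at s4:
  At s4: Box Dia (not r or r) requires Dia (not r or r) at every successor {s1, s3, s4}.
      At s1: Dia (not r or r) requires not r or r at some successor in {s0, s1, s2, s5}.
        not r or r holds at s0, so Dia (not r or r) is true at s1.
      At s3: Dia (not r or r) requires not r or r at some successor in {s3, s4, s5}.
        not r or r holds at s3, so Dia (not r or r) is true at s3.
      At s4: Dia (not r or r) requires not r or r at some successor in {s1, s3, s4}.
        not r or r holds at s1, so Dia (not r or r) is true at s4.
  So Box Dia (not r or r) is true at s4.
Satisfying worlds: {s0, s1, s2, s3, s4, s5, s6}

7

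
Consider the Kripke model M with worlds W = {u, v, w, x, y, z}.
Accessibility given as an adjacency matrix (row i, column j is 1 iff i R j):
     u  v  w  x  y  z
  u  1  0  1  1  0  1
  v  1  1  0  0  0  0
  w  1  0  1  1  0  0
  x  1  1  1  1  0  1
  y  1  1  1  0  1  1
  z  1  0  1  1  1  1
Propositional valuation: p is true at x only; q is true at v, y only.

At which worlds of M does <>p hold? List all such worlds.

Recall that <>ψ holds at a world iff ψ holds at some accessible world.
Let φ = <>p. Evaluate φ at each world:
  u (successors {u, w, x, z}): φ is true.
  v (successors {u, v}): φ is false.
  w (successors {u, w, x}): φ is true.
  x (successors {u, v, w, x, z}): φ is true.
  y (successors {u, v, w, y, z}): φ is false.
  z (successors {u, w, x, y, z}): φ is true.
For instance, at x:
  At x: <>p requires p at some successor in {u, v, w, x, z}.
    p holds at x, so <>p is true at x.
Satisfying worlds: {u, w, x, z}

u, w, x, z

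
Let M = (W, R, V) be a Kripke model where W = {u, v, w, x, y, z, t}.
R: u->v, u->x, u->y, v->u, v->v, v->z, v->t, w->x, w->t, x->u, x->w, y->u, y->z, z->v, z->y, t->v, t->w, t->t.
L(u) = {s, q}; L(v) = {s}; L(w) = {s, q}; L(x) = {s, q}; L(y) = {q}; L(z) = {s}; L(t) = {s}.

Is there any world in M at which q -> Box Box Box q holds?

Yes

Let φ = q -> Box Box Box q. Evaluate φ at each world:
  u (successors {v, x, y}): φ is false.
  v (successors {u, v, z, t}): φ is true.
  w (successors {x, t}): φ is false.
  x (successors {u, w}): φ is false.
  y (successors {u, z}): φ is false.
  z (successors {v, y}): φ is true.
  t (successors {v, w, t}): φ is true.
Detail at v (witness):
  At v: q is false, Box Box Box q is false, so q -> Box Box Box q is true.
    At v: Box Box Box q requires Box Box q at every successor {u, v, z, t}.
      Box Box q fails at u, so Box Box Box q is false at v.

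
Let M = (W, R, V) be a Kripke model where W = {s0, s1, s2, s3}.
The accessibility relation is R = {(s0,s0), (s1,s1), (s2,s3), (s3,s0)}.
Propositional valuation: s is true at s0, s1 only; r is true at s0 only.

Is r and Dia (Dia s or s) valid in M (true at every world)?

Let φ = r and Dia (Dia s or s). Evaluate φ at each world:
  s0 (successors {s0}): φ is true.
  s1 (successors {s1}): φ is false.
  s2 (successors {s3}): φ is false.
  s3 (successors {s0}): φ is false.
Detail at s1 (counterexample):
  At s1: r is false, Dia (Dia s or s) is true, so r and Dia (Dia s or s) is false.
    At s1: Dia (Dia s or s) requires Dia s or s at some successor in {s1}.
      Dia s or s holds at s1, so Dia (Dia s or s) is true at s1.

No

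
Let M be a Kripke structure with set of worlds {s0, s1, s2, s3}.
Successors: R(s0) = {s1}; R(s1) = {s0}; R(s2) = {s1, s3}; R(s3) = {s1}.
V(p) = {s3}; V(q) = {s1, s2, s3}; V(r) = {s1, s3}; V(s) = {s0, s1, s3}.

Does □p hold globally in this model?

No

Let φ = □p. Evaluate φ at each world:
  s0 (successors {s1}): φ is false.
  s1 (successors {s0}): φ is false.
  s2 (successors {s1, s3}): φ is false.
  s3 (successors {s1}): φ is false.
Detail at s0 (counterexample):
  At s0: □p requires p at every successor {s1}.
    p fails at s1, so □p is false at s0.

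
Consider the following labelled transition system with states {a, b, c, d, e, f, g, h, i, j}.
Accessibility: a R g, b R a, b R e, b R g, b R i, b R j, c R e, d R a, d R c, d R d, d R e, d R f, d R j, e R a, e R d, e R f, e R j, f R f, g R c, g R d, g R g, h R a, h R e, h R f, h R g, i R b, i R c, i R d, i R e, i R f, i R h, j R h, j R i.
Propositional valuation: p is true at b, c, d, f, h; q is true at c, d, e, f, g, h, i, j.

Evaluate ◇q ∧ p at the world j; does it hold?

At j: ◇q is true, p is false, so ◇q ∧ p is false.
  At j: ◇q requires q at some successor in {h, i}.
    q holds at h, so ◇q is true at j.

No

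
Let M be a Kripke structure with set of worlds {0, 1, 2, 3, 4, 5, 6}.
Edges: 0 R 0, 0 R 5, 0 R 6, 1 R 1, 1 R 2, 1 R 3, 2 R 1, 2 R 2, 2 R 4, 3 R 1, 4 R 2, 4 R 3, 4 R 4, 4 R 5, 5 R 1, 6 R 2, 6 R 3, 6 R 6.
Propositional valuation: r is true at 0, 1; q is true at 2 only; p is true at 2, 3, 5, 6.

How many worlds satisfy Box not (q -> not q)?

Let φ = Box not (q -> not q). Evaluate φ at each world:
  0 (successors {0, 5, 6}): φ is false.
  1 (successors {1, 2, 3}): φ is false.
  2 (successors {1, 2, 4}): φ is false.
  3 (successors {1}): φ is false.
  4 (successors {2, 3, 4, 5}): φ is false.
  5 (successors {1}): φ is false.
  6 (successors {2, 3, 6}): φ is false.
For instance, at 0:
  At 0: Box not (q -> not q) requires not (q -> not q) at every successor {0, 5, 6}.
    not (q -> not q) fails at 0, so Box not (q -> not q) is false at 0.
Satisfying worlds: none.

0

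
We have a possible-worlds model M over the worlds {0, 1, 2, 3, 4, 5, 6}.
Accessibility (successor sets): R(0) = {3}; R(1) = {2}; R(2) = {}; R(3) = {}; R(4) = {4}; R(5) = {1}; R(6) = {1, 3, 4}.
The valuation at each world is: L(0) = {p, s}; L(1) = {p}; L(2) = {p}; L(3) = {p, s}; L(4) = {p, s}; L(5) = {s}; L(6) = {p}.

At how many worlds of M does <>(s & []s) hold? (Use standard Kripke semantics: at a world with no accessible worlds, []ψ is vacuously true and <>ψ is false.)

3

Recall that []ψ holds at a world iff ψ holds at every accessible world, and <>ψ holds iff ψ holds at some accessible world.
Let φ = <>(s & []s). Evaluate φ at each world:
  0 (successors {3}): φ is true.
  1 (successors {2}): φ is false.
  2 (successors ∅): φ is false.
  3 (successors ∅): φ is false.
  4 (successors {4}): φ is true.
  5 (successors {1}): φ is false.
  6 (successors {1, 3, 4}): φ is true.
For instance, at 5:
  At 5: <>(s & []s) requires s & []s at some successor in {1}.
    At 1: s & []s is false.
  So <>(s & []s) is false at 5.
Satisfying worlds: {0, 4, 6}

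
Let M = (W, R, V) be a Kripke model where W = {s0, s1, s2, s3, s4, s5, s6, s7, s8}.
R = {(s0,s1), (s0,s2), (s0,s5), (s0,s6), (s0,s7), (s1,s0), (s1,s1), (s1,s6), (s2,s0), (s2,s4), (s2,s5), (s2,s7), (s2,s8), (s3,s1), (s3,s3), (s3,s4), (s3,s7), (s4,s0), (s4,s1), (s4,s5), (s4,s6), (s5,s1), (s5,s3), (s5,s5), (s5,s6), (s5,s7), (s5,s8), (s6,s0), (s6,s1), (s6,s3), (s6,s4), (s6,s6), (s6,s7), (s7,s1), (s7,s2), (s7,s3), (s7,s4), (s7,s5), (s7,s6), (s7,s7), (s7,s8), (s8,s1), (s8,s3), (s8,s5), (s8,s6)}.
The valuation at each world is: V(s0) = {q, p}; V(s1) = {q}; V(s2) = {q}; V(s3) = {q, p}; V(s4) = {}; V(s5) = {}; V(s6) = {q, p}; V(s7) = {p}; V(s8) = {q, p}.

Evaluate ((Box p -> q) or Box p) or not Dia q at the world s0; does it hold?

At s0: (Box p -> q) or Box p is true, not Dia q is false, so ((Box p -> q) or Box p) or not Dia q is true.
  At s0: Box p -> q is true, Box p is false, so (Box p -> q) or Box p is true.
    At s0: Box p is false, q is true, so Box p -> q is true.
      At s0: Box p requires p at every successor {s1, s2, s5, s6, s7}.
        p fails at s1, so Box p is false at s0.
    At s0: Box p requires p at every successor {s1, s2, s5, s6, s7}.
      p fails at s1, so Box p is false at s0.
  At s0: Dia q is true, so not Dia q is false.
    At s0: Dia q requires q at some successor in {s1, s2, s5, s6, s7}.
      q holds at s1, so Dia q is true at s0.

Yes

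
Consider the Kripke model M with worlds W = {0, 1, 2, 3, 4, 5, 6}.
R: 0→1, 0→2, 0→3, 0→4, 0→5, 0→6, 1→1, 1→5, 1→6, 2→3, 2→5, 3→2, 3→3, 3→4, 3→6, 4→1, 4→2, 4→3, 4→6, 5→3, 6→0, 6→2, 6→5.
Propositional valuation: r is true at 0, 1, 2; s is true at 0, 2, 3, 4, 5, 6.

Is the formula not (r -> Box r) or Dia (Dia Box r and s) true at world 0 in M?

Yes

Recall that Box ψ holds at a world iff ψ holds at every accessible world, and Dia ψ holds iff ψ holds at some accessible world.
At 0: not (r -> Box r) is true, Dia (Dia Box r and s) is false, so not (r -> Box r) or Dia (Dia Box r and s) is true.
  At 0: r -> Box r is false, so not (r -> Box r) is true.
    At 0: r is true, Box r is false, so r -> Box r is false.
      At 0: Box r requires r at every successor {1, 2, 3, 4, 5, 6}.
        r fails at 3, so Box r is false at 0.
  At 0: Dia (Dia Box r and s) requires Dia Box r and s at some successor in {1, 2, 3, 4, 5, 6}.
    At 1: Dia Box r and s is false.
    At 2: Dia Box r and s is false.
    At 3: Dia Box r and s is false.
    At 4: Dia Box r and s is false.
    At 5: Dia Box r and s is false.
    At 6: Dia Box r and s is false.
  So Dia (Dia Box r and s) is false at 0.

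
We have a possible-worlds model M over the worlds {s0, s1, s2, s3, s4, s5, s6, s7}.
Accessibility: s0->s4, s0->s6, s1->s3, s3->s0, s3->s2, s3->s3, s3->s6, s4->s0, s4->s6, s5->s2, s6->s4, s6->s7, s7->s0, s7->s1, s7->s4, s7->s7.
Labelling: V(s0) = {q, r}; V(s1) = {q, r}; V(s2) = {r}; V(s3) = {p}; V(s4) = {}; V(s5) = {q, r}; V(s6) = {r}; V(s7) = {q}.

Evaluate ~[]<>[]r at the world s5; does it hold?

At s5: []<>[]r is false, so ~[]<>[]r is true.
  At s5: []<>[]r requires <>[]r at every successor {s2}.
    <>[]r fails at s2, so []<>[]r is false at s5.
      At s2: no accessible worlds, so <>[]r is false.

Yes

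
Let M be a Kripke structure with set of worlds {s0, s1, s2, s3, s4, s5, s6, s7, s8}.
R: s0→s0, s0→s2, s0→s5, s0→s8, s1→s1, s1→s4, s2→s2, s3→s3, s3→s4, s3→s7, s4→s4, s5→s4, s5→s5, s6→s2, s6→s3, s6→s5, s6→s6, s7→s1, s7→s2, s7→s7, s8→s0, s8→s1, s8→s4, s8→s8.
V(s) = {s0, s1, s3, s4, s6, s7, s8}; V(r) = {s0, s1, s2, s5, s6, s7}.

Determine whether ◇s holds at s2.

At s2: ◇s requires s at some successor in {s2}.
  At s2: s is false.
So ◇s is false at s2.

No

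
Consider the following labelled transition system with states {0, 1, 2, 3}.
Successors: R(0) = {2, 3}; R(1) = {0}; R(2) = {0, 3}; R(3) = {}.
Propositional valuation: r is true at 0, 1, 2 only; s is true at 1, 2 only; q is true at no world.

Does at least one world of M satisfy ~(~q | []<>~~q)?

Let φ = ~(~q | []<>~~q). Evaluate φ at each world:
  0 (successors {2, 3}): φ is false.
  1 (successors {0}): φ is false.
  2 (successors {0, 3}): φ is false.
  3 (successors ∅): φ is false.
For instance, at 0:
  At 0: ~q | []<>~~q is true, so ~(~q | []<>~~q) is false.
    At 0: ~q is true, []<>~~q is false, so ~q | []<>~~q is true.
      At 0: []<>~~q requires <>~~q at every successor {2, 3}.
        <>~~q fails at 2, so []<>~~q is false at 0.

No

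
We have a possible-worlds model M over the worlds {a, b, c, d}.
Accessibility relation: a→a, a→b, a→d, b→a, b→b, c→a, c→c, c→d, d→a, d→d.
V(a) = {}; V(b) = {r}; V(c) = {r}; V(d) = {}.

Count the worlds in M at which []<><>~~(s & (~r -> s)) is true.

0

Recall that []ψ holds at a world iff ψ holds at every accessible world, and <>ψ holds iff ψ holds at some accessible world.
Let φ = []<><>~~(s & (~r -> s)). Evaluate φ at each world:
  a (successors {a, b, d}): φ is false.
  b (successors {a, b}): φ is false.
  c (successors {a, c, d}): φ is false.
  d (successors {a, d}): φ is false.
For instance, at d:
  At d: []<><>~~(s & (~r -> s)) requires <><>~~(s & (~r -> s)) at every successor {a, d}.
    <><>~~(s & (~r -> s)) fails at a, so []<><>~~(s & (~r -> s)) is false at d.
      At a: <><>~~(s & (~r -> s)) requires <>~~(s & (~r -> s)) at some successor in {a, b, d}.
        At a: <>~~(s & (~r -> s)) is false.
        At b: <>~~(s & (~r -> s)) is false.
        At d: <>~~(s & (~r -> s)) is false.
      So <><>~~(s & (~r -> s)) is false at a.
Satisfying worlds: none.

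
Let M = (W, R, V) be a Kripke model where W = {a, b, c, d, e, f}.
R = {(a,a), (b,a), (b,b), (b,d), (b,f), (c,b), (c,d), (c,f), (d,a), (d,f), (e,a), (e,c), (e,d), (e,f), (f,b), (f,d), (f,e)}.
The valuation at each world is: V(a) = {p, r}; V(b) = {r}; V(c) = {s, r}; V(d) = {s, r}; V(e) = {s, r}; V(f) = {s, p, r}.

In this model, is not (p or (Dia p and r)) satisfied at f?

At f: p or (Dia p and r) is true, so not (p or (Dia p and r)) is false.
  At f: p is true, Dia p and r is false, so p or (Dia p and r) is true.
    At f: Dia p is false, r is true, so Dia p and r is false.
      At f: Dia p requires p at some successor in {b, d, e}.
        At b: p is false.
        At d: p is false.
        At e: p is false.
      So Dia p is false at f.

No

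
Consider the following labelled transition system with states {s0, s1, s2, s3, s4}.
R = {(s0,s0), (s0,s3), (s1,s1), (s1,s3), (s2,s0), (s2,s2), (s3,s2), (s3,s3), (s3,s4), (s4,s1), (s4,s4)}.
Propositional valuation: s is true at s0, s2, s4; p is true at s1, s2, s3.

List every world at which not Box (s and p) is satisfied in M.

s0, s1, s2, s3, s4

Let φ = not Box (s and p). Evaluate φ at each world:
  s0 (successors {s0, s3}): φ is true.
  s1 (successors {s1, s3}): φ is true.
  s2 (successors {s0, s2}): φ is true.
  s3 (successors {s2, s3, s4}): φ is true.
  s4 (successors {s1, s4}): φ is true.
For instance, at s2:
  At s2: Box (s and p) is false, so not Box (s and p) is true.
    At s2: Box (s and p) requires s and p at every successor {s0, s2}.
      s and p fails at s0, so Box (s and p) is false at s2.
Satisfying worlds: {s0, s1, s2, s3, s4}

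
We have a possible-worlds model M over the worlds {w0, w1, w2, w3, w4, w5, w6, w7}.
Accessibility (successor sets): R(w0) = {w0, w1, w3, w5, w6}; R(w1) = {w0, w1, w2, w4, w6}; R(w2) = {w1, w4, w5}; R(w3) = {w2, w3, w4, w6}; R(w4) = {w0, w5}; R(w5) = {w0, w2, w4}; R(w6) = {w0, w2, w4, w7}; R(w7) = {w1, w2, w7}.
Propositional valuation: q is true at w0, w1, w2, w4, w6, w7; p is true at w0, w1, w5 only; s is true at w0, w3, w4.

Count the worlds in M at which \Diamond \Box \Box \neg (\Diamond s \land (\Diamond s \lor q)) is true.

0

Recall that \Box ψ holds at a world iff ψ holds at every accessible world, and \Diamond ψ holds iff ψ holds at some accessible world.
Let φ = \Diamond \Box \Box \neg (\Diamond s \land (\Diamond s \lor q)). Evaluate φ at each world:
  w0 (successors {w0, w1, w3, w5, w6}): φ is false.
  w1 (successors {w0, w1, w2, w4, w6}): φ is false.
  w2 (successors {w1, w4, w5}): φ is false.
  w3 (successors {w2, w3, w4, w6}): φ is false.
  w4 (successors {w0, w5}): φ is false.
  w5 (successors {w0, w2, w4}): φ is false.
  w6 (successors {w0, w2, w4, w7}): φ is false.
  w7 (successors {w1, w2, w7}): φ is false.
For instance, at w4:
  At w4: \Diamond \Box \Box \neg (\Diamond s \land (\Diamond s \lor q)) requires \Box \Box \neg (\Diamond s \land (\Diamond s \lor q)) at some successor in {w0, w5}.
    At w0: \Box \Box \neg (\Diamond s \land (\Diamond s \lor q)) is false.
    At w5: \Box \Box \neg (\Diamond s \land (\Diamond s \lor q)) is false.
  So \Diamond \Box \Box \neg (\Diamond s \land (\Diamond s \lor q)) is false at w4.
Satisfying worlds: none.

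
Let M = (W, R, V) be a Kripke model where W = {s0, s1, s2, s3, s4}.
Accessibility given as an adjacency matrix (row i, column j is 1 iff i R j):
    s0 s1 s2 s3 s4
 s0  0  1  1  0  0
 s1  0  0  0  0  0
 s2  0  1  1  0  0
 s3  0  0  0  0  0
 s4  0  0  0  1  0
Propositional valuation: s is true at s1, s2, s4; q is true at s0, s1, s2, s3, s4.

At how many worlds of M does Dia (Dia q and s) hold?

2

Let φ = Dia (Dia q and s). Evaluate φ at each world:
  s0 (successors {s1, s2}): φ is true.
  s1 (successors ∅): φ is false.
  s2 (successors {s1, s2}): φ is true.
  s3 (successors ∅): φ is false.
  s4 (successors {s3}): φ is false.
For instance, at s0:
  At s0: Dia (Dia q and s) requires Dia q and s at some successor in {s1, s2}.
    Dia q and s holds at s2, so Dia (Dia q and s) is true at s0.
      At s2: Dia q is true, s is true, so Dia q and s is true.
Satisfying worlds: {s0, s2}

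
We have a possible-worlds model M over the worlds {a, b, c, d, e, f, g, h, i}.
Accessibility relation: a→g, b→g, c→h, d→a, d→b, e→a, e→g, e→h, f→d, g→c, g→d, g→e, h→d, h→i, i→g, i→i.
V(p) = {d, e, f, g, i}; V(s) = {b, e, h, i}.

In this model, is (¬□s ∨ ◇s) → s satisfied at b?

At b: ¬□s ∨ ◇s is true, s is true, so (¬□s ∨ ◇s) → s is true.
  At b: ¬□s is true, ◇s is false, so ¬□s ∨ ◇s is true.
    At b: □s is false, so ¬□s is true.
      At b: □s requires s at every successor {g}.
        s fails at g, so □s is false at b.
    At b: ◇s requires s at some successor in {g}.
      At g: s is false.
    So ◇s is false at b.

Yes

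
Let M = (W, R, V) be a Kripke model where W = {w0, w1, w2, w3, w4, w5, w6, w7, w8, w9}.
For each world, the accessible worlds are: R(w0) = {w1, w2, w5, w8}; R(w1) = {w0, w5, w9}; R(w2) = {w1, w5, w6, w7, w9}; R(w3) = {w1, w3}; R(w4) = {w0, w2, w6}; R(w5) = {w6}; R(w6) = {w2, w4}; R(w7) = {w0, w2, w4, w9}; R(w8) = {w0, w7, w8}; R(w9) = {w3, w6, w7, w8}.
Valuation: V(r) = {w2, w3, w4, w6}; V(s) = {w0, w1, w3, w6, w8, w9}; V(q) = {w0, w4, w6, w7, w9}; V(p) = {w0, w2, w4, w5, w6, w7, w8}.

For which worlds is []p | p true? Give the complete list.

w0, w2, w4, w5, w6, w7, w8

Let φ = []p | p. Evaluate φ at each world:
  w0 (successors {w1, w2, w5, w8}): φ is true.
  w1 (successors {w0, w5, w9}): φ is false.
  w2 (successors {w1, w5, w6, w7, w9}): φ is true.
  w3 (successors {w1, w3}): φ is false.
  w4 (successors {w0, w2, w6}): φ is true.
  w5 (successors {w6}): φ is true.
  w6 (successors {w2, w4}): φ is true.
  w7 (successors {w0, w2, w4, w9}): φ is true.
  w8 (successors {w0, w7, w8}): φ is true.
  w9 (successors {w3, w6, w7, w8}): φ is false.
For instance, at w6:
  At w6: []p is true, p is true, so []p | p is true.
    At w6: []p requires p at every successor {w2, w4}.
      At w2: p is true.
      At w4: p is true.
    So []p is true at w6.
Satisfying worlds: {w0, w2, w4, w5, w6, w7, w8}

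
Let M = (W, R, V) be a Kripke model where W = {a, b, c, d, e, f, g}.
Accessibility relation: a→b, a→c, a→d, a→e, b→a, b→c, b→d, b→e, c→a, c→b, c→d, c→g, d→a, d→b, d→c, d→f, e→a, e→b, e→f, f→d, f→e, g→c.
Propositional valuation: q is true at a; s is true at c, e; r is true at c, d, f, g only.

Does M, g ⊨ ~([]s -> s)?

At g: []s -> s is false, so ~([]s -> s) is true.
  At g: []s is true, s is false, so []s -> s is false.
    At g: []s requires s at every successor {c}.
      At c: s is true.
    So []s is true at g.

Yes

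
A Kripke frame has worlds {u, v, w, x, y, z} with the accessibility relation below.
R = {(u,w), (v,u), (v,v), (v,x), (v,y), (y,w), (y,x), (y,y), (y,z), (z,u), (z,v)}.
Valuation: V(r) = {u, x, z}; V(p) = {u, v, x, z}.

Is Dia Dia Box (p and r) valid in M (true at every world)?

Let φ = Dia Dia Box (p and r). Evaluate φ at each world:
  u (successors {w}): φ is false.
  v (successors {u, v, x, y}): φ is true.
  w (successors ∅): φ is false.
  x (successors ∅): φ is false.
  y (successors {w, x, y, z}): φ is true.
  z (successors {u, v}): φ is true.
Detail at u (counterexample):
  At u: Dia Dia Box (p and r) requires Dia Box (p and r) at some successor in {w}.
    At w: Dia Box (p and r) is false.
  So Dia Dia Box (p and r) is false at u.

No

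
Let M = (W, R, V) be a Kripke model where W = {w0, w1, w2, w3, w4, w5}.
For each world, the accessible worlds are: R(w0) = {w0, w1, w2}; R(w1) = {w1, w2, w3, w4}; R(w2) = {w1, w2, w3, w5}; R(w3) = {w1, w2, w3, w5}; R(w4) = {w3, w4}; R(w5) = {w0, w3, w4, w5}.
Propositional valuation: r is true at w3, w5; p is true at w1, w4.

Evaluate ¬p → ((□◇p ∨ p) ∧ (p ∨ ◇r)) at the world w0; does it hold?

No

Recall that □ψ holds at a world iff ψ holds at every accessible world, and ◇ψ holds iff ψ holds at some accessible world.
At w0: ¬p is true, (□◇p ∨ p) ∧ (p ∨ ◇r) is false, so ¬p → ((□◇p ∨ p) ∧ (p ∨ ◇r)) is false.
  At w0: □◇p ∨ p is true, p ∨ ◇r is false, so (□◇p ∨ p) ∧ (p ∨ ◇r) is false.
    At w0: □◇p is true, p is false, so □◇p ∨ p is true.
      At w0: □◇p requires ◇p at every successor {w0, w1, w2}.
        At w0: ◇p is true.
        At w1: ◇p is true.
        At w2: ◇p is true.
      So □◇p is true at w0.
    At w0: p is false, ◇r is false, so p ∨ ◇r is false.
      At w0: ◇r requires r at some successor in {w0, w1, w2}.
        At w0: r is false.
        At w1: r is false.
        At w2: r is false.
      So ◇r is false at w0.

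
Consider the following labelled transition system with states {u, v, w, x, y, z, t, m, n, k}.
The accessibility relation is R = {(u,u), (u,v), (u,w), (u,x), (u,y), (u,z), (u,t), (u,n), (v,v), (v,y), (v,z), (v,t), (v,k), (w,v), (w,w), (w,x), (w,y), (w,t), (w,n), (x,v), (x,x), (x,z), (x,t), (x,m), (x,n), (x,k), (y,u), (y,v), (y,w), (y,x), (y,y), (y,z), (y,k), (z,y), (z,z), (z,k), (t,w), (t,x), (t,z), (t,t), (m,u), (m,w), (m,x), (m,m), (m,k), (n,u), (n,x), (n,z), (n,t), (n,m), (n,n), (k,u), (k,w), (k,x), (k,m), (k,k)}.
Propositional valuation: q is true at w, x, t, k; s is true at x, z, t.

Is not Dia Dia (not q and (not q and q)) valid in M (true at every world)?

Let φ = not Dia Dia (not q and (not q and q)). Evaluate φ at each world:
  u (successors {u, v, w, x, y, z, t, n}): φ is true.
  v (successors {v, y, z, t, k}): φ is true.
  w (successors {v, w, x, y, t, n}): φ is true.
  x (successors {v, x, z, t, m, n, k}): φ is true.
  y (successors {u, v, w, x, y, z, k}): φ is true.
  z (successors {y, z, k}): φ is true.
  t (successors {w, x, z, t}): φ is true.
  m (successors {u, w, x, m, k}): φ is true.
  n (successors {u, x, z, t, m, n}): φ is true.
  k (successors {u, w, x, m, k}): φ is true.
For instance, at y:
  At y: Dia Dia (not q and (not q and q)) is false, so not Dia Dia (not q and (not q and q)) is true.
    At y: Dia Dia (not q and (not q and q)) requires Dia (not q and (not q and q)) at some successor in {u, v, w, x, y, z, k}.
      At u: Dia (not q and (not q and q)) is false.
      At v: Dia (not q and (not q and q)) is false.
      At w: Dia (not q and (not q and q)) is false.
      At x: Dia (not q and (not q and q)) is false.
      At y: Dia (not q and (not q and q)) is false.
      At z: Dia (not q and (not q and q)) is false.
      At k: Dia (not q and (not q and q)) is false.
    So Dia Dia (not q and (not q and q)) is false at y.

Yes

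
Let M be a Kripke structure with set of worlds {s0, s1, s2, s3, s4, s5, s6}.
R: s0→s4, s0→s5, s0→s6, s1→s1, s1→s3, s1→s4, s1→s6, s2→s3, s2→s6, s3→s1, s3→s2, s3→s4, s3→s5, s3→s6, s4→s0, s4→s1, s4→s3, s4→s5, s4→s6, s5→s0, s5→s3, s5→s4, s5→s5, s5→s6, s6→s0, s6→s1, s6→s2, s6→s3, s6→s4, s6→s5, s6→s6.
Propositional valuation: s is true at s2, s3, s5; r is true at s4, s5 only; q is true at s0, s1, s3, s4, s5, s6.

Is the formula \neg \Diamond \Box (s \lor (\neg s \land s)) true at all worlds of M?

Let φ = \neg \Diamond \Box (s \lor (\neg s \land s)). Evaluate φ at each world:
  s0 (successors {s4, s5, s6}): φ is true.
  s1 (successors {s1, s3, s4, s6}): φ is true.
  s2 (successors {s3, s6}): φ is true.
  s3 (successors {s1, s2, s4, s5, s6}): φ is true.
  s4 (successors {s0, s1, s3, s5, s6}): φ is true.
  s5 (successors {s0, s3, s4, s5, s6}): φ is true.
  s6 (successors {s0, s1, s2, s3, s4, s5, s6}): φ is true.
For instance, at s0:
  At s0: \Diamond \Box (s \lor (\neg s \land s)) is false, so \neg \Diamond \Box (s \lor (\neg s \land s)) is true.
    At s0: \Diamond \Box (s \lor (\neg s \land s)) requires \Box (s \lor (\neg s \land s)) at some successor in {s4, s5, s6}.
      At s4: \Box (s \lor (\neg s \land s)) is false.
      At s5: \Box (s \lor (\neg s \land s)) is false.
      At s6: \Box (s \lor (\neg s \land s)) is false.
    So \Diamond \Box (s \lor (\neg s \land s)) is false at s0.

Yes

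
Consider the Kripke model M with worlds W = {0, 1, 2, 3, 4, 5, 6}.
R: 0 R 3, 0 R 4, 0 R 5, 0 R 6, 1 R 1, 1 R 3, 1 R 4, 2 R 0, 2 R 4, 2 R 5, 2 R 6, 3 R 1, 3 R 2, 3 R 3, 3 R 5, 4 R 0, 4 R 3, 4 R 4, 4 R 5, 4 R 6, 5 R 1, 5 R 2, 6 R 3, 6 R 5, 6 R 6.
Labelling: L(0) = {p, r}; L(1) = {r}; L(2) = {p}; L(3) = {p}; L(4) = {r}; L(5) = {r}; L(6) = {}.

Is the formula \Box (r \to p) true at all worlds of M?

No

Let φ = \Box (r \to p). Evaluate φ at each world:
  0 (successors {3, 4, 5, 6}): φ is false.
  1 (successors {1, 3, 4}): φ is false.
  2 (successors {0, 4, 5, 6}): φ is false.
  3 (successors {1, 2, 3, 5}): φ is false.
  4 (successors {0, 3, 4, 5, 6}): φ is false.
  5 (successors {1, 2}): φ is false.
  6 (successors {3, 5, 6}): φ is false.
Detail at 0 (counterexample):
  At 0: \Box (r \to p) requires r \to p at every successor {3, 4, 5, 6}.
    r \to p fails at 4, so \Box (r \to p) is false at 0.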